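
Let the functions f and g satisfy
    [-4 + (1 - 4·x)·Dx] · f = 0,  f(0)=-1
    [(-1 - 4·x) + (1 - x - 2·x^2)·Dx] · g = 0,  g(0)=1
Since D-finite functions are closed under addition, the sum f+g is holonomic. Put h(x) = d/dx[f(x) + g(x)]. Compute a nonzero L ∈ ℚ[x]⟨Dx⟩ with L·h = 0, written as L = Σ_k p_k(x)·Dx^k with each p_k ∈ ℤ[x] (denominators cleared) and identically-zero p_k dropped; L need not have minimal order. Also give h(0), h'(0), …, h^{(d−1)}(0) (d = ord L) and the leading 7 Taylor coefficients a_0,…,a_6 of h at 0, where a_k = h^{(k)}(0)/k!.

L = (168 + 192·x + 1728·x^2 - 768·x^3 + 768·x^4) + (-33 - 144·x + 264·x^2 + 1056·x^3 - 576·x^4 + 768·x^5)·Dx + (1 + 13·x - 100·x^2 + 120·x^3 + 40·x^4 - 64·x^5 + 128·x^6)·Dx^2  (order 2).
h: a_k = -3, -26, -177, -980, -5015, -24318, -114093, …
ICs: h(0) = -3, h′(0) = -26.

f: a_k = -1, -4, -16, -64, -256, -1024, -4096, …
g: a_k = 1, 1, 3, 5, 11, 21, 43, …
Sum ⇒ L₀ = lclm(L_f,L_g) in ℚ(x)⟨Dx⟩.
h=h₀': d/dx-closure on L₀ ⇒ L.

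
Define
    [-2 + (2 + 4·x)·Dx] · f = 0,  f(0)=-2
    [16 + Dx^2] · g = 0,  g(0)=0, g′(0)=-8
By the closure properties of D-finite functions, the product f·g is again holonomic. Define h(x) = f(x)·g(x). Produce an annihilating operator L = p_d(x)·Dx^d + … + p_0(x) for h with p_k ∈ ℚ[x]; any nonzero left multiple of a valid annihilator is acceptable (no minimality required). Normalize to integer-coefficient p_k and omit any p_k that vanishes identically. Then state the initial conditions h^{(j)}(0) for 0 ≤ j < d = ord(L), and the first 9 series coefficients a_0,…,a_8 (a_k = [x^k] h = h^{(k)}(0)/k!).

L = (19 + 64·x + 64·x^2) + (-2 - 4·x)·Dx + (1 + 4·x + 4·x^2)·Dx^2  (order 2).
h: a_k = 0, 16, 16, -152/3, -104/3, 682/15, 134/5, -7687/315, -17/63, …
ICs: h(0) = 0, h′(0) = 16.

f: a_k = -2, -2, 1, -1, 5/4, -7/4, 21/8, -33/8, 429/64, …
g: a_k = 0, -8, 0, 64/3, 0, -256/15, 0, 2048/315, 0, …
h₀=f·g: eliminate ⇒ L₀, order ≤ 1·2.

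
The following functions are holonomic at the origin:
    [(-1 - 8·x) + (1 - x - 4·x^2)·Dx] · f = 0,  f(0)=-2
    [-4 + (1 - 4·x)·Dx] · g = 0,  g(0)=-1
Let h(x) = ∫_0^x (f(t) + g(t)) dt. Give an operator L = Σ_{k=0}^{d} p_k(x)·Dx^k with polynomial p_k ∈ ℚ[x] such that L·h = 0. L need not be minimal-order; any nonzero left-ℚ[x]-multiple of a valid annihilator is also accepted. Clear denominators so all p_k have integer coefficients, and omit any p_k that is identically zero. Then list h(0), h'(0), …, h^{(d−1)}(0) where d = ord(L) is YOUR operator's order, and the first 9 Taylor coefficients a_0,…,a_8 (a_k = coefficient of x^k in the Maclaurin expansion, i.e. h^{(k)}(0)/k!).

L = (8 - 288·x + 384·x^2 - 512·x^3)·Dx + (22 - 8·x - 288·x^2 + 640·x^3 - 1024·x^4)·Dx^2 + (-3 + 23·x - 56·x^2 + 32·x^3 + 128·x^4 - 256·x^5)·Dx^3  (order 3).
h: a_k = 0, -3, -3, -26/3, -41/2, -314/5, -577/3, -4458/7, -8633/4, …
ICs: h(0) = 0, h′(0) = -3, h′′(0) = -6.

f: a_k = -2, -2, -10, -18, -58, -130, -362, -882, -2330, …
g: a_k = -1, -4, -16, -64, -256, -1024, -4096, -16384, -65536, …
f+g: L₀ = lclm(L_f,L_g), ord ≤ 1+1.
h=∫h₀ ⇒ L = L₀·Dx.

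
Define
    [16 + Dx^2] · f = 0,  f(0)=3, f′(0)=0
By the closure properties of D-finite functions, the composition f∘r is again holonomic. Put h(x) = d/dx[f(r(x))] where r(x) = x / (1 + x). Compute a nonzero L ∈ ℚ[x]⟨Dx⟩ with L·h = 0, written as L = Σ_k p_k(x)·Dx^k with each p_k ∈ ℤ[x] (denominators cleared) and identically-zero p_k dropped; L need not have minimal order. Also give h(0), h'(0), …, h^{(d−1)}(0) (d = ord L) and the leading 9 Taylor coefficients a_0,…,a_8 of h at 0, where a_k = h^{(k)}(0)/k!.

f: a_k = 3, 0, -24, 0, 32, 0, -256/15, 0, 512/105, …
Change of var in L_f (x↦r) gives L₀.
h=h₀': d/dx-closure on L₀ ⇒ L.
L = (22 + 12·x + 6·x^2) + (6 + 18·x + 18·x^2 + 6·x^3)·Dx + (1 + 4·x + 6·x^2 + 4·x^3 + x^4)·Dx^2  (order 2).
h: a_k = 0, -48, 144, -160, -160, 5488/5, -13776/5, 100544/21, -215232/35, …
ICs: h(0) = 0, h′(0) = -48.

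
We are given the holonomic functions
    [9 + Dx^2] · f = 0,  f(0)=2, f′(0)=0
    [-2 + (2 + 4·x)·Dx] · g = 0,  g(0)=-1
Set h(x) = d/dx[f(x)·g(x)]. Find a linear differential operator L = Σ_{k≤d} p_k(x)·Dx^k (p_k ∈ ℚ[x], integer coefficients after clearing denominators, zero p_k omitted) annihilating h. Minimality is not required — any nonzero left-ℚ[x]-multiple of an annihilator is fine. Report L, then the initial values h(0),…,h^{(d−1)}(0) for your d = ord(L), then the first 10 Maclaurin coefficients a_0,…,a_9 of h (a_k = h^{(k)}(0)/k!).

L = (14 + 84·x + 192·x^2 + 216·x^3 + 108·x^4) + (-1 - 8·x - 18·x^2 - 12·x^3)·Dx + (1 + 7·x + 19·x^2 + 24·x^3 + 12·x^4)·Dx^2  (order 2).
h: a_k = -2, 20, 24, -40, -20, 72/5, 84/5, -624/35, 684/35, -1184/35, …
ICs: h(0) = -2, h′(0) = 20.

f: a_k = 2, 0, -9, 0, 27/4, 0, -81/40, 0, 729/2240, 0, …
g: a_k = -1, -1, 1/2, -1/2, 5/8, -7/8, 21/16, -33/16, 429/128, -715/128, …
L₀ := L_f ⊗_s L_g (sym. prod.), ord ≤ 2.
Derive L from L₀ (diff closure).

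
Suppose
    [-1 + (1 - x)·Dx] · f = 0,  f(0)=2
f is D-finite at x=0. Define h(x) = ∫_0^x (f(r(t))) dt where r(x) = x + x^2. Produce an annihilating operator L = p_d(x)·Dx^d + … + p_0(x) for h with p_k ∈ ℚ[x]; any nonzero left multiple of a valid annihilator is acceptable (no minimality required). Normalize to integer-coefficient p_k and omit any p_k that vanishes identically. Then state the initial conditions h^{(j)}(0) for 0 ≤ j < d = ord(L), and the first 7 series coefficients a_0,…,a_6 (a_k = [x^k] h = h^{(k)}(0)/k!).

f: a_k = 2, 2, 2, 2, 2, 2, 2, …
L₀ from L_f via x↦r, Dx↦r'^{-1}Dx.
∫: right-multiply L₀ by Dx.
L = (1 + 2·x)·Dx + (-1 + x + x^2)·Dx^2  (order 2).
h: a_k = 0, 2, 1, 4/3, 3/2, 2, 8/3, …
ICs: h(0) = 0, h′(0) = 2.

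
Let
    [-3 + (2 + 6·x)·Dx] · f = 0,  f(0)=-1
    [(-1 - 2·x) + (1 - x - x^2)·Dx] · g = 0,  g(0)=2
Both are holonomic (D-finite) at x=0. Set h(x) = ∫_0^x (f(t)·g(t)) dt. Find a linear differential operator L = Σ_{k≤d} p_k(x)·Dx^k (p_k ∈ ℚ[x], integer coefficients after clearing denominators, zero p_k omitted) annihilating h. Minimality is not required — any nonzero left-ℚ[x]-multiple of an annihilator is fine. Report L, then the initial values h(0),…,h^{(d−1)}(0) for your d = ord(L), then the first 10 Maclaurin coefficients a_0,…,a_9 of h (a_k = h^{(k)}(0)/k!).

L = (5 + 7·x + 9·x^2)·Dx + (-2 - 4·x + 8·x^2 + 6·x^3)·Dx^2  (order 2).
h: a_k = 0, -2, -5/2, -19/12, -105/32, -739/320, -4859/768, -10039/3584, -131121/8192, 395485/147456, …
ICs: h(0) = 0, h′(0) = -2.

f: a_k = -1, -3/2, 9/8, -27/16, 405/128, -1701/256, 15309/1024, -72171/2048, 2814669/32768, -14073345/65536, …
g: a_k = 2, 2, 4, 6, 10, 16, 26, 42, 68, 110, …
Product ⇒ symmetric product L₀, ord ≤ 1.
Integrate: L := L₀·Dx.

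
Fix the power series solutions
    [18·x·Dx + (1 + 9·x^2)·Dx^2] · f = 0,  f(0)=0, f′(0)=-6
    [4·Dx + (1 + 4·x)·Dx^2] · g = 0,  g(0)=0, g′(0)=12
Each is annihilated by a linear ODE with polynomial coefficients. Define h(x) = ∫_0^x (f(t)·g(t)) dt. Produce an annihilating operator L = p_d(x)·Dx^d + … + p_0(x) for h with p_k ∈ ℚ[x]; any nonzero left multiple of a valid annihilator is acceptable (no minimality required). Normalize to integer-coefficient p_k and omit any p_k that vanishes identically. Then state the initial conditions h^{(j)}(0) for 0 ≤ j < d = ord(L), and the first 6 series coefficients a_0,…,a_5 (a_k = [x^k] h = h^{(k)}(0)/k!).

L = (2448 + 17280·x + 76464·x^2 + 518400·x^3 + 1399680·x^4 + 2426112·x^5 + 1679616·x^7)·Dx^2 + (452 + 10800·x + 98028·x^2 + 491184·x^3 + 1840320·x^4 + 4339008·x^5 + 6531840·x^6 + 1259712·x^7 + 5878656·x^8)·Dx^3 + (136 + 1912·x + 18576·x^2 + 103608·x^3 + 389448·x^4 + 1100304·x^5 + 2239488·x^6 + 3277584·x^7 + 1259712·x^8 + 3359232·x^9)·Dx^4 + (13 + 176·x + 1234·x^2 + 6048·x^3 + 22833·x^4 + 68688·x^5 + 154224·x^6 + 279936·x^7 + 399492·x^8 + 209952·x^9 + 419904·x^10)·Dx^5  (order 5).
h: a_k = 0, 0, 0, -24, 36, -168/5, …
ICs: h(0) = 0, h′(0) = 0, h′′(0) = 0, h′′′(0) = -144, h′′′′(0) = 864.

f: a_k = 0, -6, 0, 18, 0, -486/5, …
g: a_k = 0, 12, -24, 64, -192, 3072/5, …
Sym-product of L_f,L_g gives L₀ (≤ ord 4).
h=∫₀ˣh₀: take L = L₀·Dx.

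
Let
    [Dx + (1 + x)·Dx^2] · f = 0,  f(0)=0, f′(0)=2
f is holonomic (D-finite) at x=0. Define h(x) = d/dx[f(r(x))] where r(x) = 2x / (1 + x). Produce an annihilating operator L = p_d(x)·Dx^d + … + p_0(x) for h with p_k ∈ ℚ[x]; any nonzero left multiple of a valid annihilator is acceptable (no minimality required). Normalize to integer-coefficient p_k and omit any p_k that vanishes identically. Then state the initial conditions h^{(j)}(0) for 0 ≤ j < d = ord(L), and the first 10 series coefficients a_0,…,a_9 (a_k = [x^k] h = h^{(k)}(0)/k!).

L = (4 + 6·x) + (1 + 4·x + 3·x^2)·Dx  (order 1).
h: a_k = 4, -16, 52, -160, 484, -1456, 4372, -13120, 39364, -118096, …
ICs: h(0) = 4.

f: a_k = 0, 2, -1, 2/3, -1/2, 2/5, -1/3, 2/7, -1/4, 2/9, …
f∘r: x↦r, Dx↦Dx/r' in L_f ⇒ L₀.
h₀' ⇒ L via d/dx closure of L₀.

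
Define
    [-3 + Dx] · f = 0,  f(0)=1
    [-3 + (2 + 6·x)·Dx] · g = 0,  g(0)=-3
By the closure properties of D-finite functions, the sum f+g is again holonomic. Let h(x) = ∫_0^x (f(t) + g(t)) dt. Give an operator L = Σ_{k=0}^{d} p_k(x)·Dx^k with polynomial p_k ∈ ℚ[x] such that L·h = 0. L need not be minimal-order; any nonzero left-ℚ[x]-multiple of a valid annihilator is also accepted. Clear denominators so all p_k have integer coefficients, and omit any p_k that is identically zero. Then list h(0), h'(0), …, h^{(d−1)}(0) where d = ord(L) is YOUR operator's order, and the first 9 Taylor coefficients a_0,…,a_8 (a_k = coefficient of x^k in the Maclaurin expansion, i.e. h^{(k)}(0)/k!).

L = (27 + 54·x)·Dx + (-15 - 72·x - 108·x^2)·Dx^2 + (2 + 18·x + 36·x^2)·Dx^3  (order 3).
h: a_k = 0, -2, -3/4, 21/8, -9/64, 1647/640, -7641/2560, 234819/35840, -7546851/573440, …
ICs: h(0) = 0, h′(0) = -2, h′′(0) = -3/2.

f: a_k = 1, 3, 9/2, 9/2, 27/8, 81/40, 81/80, 243/560, 729/4480, …
g: a_k = -3, -9/2, 27/8, -81/16, 1215/128, -5103/256, 45927/1024, -216513/2048, 8444007/32768, …
L₀ := lclm(L_f,L_g); ord L₀ ≤ 1+1.
∫: right-multiply L₀ by Dx.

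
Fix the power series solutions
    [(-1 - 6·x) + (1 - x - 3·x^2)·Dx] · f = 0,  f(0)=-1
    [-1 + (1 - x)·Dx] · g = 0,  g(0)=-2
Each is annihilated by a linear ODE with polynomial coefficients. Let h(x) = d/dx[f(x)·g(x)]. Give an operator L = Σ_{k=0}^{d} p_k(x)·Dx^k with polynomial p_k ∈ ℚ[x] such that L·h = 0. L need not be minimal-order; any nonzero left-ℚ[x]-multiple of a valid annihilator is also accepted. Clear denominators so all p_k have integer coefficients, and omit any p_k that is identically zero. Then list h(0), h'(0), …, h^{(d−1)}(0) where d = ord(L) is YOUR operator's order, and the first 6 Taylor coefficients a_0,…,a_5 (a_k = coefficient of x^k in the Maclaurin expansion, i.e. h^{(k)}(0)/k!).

L = (12 + 6·x - 12·x^2 - 96·x^3 + 108·x^4) + (-2 + 21·x^2 - 16·x^3 - 30·x^4 + 27·x^5)·Dx  (order 1).
h: a_k = 4, 24, 78, 256, 720, 2028, …
ICs: h(0) = 4.

f: a_k = -1, -1, -4, -7, -19, -40, …
g: a_k = -2, -2, -2, -2, -2, -2, …
h₀=f·g: eliminate ⇒ L₀, order ≤ 1·1.
Differentiate: ansatz ord ≤ ord L₀ ⇒ L.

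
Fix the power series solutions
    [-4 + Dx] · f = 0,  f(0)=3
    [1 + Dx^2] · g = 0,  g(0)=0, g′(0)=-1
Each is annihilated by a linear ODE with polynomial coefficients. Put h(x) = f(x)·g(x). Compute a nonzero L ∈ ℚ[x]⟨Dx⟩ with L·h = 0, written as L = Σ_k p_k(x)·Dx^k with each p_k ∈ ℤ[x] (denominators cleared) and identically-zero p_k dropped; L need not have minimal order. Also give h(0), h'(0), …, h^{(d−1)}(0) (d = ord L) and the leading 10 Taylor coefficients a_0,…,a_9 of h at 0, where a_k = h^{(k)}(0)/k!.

L = 17 - 8·Dx + Dx^2  (order 2).
h: a_k = 0, -3, -12, -47/2, -30, -1121/40, -611/30, -20047/1680, -23/4, -277441/120960, …
ICs: h(0) = 0, h′(0) = -3.

f: a_k = 3, 12, 24, 32, 32, 128/5, 256/15, 1024/105, 512/105, 2048/945, …
g: a_k = 0, -1, 0, 1/6, 0, -1/120, 0, 1/5040, 0, -1/362880, …
Sym-product of L_f,L_g gives L₀ (≤ ord 2).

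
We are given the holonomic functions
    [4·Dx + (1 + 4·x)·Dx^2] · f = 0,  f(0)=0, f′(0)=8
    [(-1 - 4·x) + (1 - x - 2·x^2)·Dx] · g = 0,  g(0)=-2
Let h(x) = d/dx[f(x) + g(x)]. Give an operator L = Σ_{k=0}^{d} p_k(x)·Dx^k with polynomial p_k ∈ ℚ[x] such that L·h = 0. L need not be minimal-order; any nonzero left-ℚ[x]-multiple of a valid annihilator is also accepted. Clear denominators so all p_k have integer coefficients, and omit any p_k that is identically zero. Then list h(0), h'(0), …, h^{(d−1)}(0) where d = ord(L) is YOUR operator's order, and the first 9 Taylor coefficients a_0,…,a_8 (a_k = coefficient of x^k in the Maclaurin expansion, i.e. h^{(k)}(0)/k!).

L = (-156 - 624·x - 1440·x^2 - 768·x^3 - 768·x^4) + (1 - 160·x - 1064·x^2 - 1952·x^3 - 1600·x^4 - 1280·x^5)·Dx + (5 + 39·x + 66·x^2 - 80·x^3 - 240·x^4 - 384·x^5 - 256·x^6)·Dx^2  (order 2).
h: a_k = 6, -44, 98, -600, 1838, -8708, 31578, -133808, 518150, …
ICs: h(0) = 6, h′(0) = -44.

f: a_k = 0, 8, -16, 128/3, -128, 2048/5, -4096/3, 32768/7, -16384, …
g: a_k = -2, -2, -6, -10, -22, -42, -86, -170, -342, …
h₀=f+g: left-lcm gives L₀, ord ≤ 3.
Derive L from L₀ (diff closure).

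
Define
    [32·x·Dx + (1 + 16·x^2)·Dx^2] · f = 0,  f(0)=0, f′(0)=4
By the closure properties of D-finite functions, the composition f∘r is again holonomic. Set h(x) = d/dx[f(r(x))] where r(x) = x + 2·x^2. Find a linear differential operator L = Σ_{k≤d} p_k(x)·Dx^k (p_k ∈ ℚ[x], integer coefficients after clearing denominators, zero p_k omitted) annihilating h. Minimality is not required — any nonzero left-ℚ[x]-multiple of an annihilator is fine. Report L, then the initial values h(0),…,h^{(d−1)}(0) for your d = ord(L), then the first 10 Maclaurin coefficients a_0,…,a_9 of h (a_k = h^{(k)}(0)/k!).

f: a_k = 0, 4, 0, -64/3, 0, 1024/5, 0, -16384/7, 0, 262144/9, …
h₀=f(r): pull back L_f along r ⇒ L₀.
h=h₀': d/dx-closure on L₀ ⇒ L.
L = (-4 + 32·x + 256·x^2 + 768·x^3 + 768·x^4) + (1 + 4·x + 16·x^2 + 128·x^3 + 320·x^4 + 256·x^5)·Dx  (order 1).
h: a_k = 4, 16, -64, -512, -256, 11264, 40960, -131072, -1359872, -1245184, …
ICs: h(0) = 4.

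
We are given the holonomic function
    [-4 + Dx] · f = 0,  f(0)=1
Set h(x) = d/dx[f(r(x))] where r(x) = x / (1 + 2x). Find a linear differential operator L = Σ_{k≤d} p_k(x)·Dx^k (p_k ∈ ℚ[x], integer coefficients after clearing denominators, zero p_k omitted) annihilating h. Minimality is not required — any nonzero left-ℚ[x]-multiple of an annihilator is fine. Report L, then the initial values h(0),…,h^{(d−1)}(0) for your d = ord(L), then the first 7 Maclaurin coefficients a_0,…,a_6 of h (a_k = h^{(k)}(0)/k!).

L = -8·x + (-1 - 4·x - 4·x^2)·Dx  (order 1).
h: a_k = 4, 0, -16, 128/3, -64, 512/15, 1280/9, …
ICs: h(0) = 4.

f: a_k = 1, 4, 8, 32/3, 32/3, 128/15, 256/45, …
L₀ from L_f via x↦r, Dx↦r'^{-1}Dx.
h₀' ⇒ L via d/dx closure of L₀.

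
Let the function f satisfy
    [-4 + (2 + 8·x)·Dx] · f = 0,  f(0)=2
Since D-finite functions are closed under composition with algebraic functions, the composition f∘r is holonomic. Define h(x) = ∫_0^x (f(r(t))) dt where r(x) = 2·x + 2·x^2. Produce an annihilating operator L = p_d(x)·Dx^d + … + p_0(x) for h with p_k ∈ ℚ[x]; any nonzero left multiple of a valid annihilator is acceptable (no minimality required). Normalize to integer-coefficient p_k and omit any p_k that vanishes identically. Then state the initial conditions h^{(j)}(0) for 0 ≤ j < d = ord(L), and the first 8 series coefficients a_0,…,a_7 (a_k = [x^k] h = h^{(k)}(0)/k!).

L = (-4 - 8·x)·Dx + (1 + 8·x + 8·x^2)·Dx^2  (order 2).
h: a_k = 0, 2, 4, -8/3, 8, -144/5, 352/3, -3648/7, …
ICs: h(0) = 0, h′(0) = 2.

f: a_k = 2, 4, -4, 8, -20, 56, -168, 528, …
h₀=f(r): pull back L_f along r ⇒ L₀.
Integrate: L := L₀·Dx.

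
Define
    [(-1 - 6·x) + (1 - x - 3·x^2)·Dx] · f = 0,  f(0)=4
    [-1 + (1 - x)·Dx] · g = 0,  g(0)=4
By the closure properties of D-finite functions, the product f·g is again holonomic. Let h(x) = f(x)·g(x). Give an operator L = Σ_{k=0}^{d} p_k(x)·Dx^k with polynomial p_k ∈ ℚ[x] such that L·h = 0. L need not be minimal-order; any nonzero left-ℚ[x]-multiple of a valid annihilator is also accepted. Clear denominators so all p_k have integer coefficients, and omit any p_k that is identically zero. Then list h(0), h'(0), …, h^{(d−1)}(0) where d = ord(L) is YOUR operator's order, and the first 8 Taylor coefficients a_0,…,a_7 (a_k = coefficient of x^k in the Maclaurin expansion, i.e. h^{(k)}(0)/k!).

L = (-2 - 4·x + 9·x^2) + (1 - 2·x - 2·x^2 + 3·x^3)·Dx  (order 1).
h: a_k = 16, 32, 96, 208, 512, 1152, 2704, 6176, …
ICs: h(0) = 16.

f: a_k = 4, 4, 16, 28, 76, 160, 388, 868, …
g: a_k = 4, 4, 4, 4, 4, 4, 4, 4, …
L₀ := L_f ⊗_s L_g (sym. prod.), ord ≤ 1.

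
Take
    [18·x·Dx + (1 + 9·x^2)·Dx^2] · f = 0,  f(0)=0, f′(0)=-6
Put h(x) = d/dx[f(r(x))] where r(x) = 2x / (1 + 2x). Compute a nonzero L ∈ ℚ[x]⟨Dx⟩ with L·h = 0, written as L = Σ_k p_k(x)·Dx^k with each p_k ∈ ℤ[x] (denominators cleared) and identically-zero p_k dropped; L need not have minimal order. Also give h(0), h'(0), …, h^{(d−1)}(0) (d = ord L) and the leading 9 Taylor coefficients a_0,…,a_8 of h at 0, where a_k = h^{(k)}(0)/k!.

f: a_k = 0, -6, 0, 18, 0, -486/5, 0, 4374/7, 0, …
Change of var in L_f (x↦r) gives L₀.
Differentiate: ansatz ord ≤ ord L₀ ⇒ L.
L = (4 + 80·x) + (1 + 4·x + 40·x^2)·Dx  (order 1).
h: a_k = -12, 48, 288, -3072, 768, 119808, -509952, -2752512, 31408128, …
ICs: h(0) = -12.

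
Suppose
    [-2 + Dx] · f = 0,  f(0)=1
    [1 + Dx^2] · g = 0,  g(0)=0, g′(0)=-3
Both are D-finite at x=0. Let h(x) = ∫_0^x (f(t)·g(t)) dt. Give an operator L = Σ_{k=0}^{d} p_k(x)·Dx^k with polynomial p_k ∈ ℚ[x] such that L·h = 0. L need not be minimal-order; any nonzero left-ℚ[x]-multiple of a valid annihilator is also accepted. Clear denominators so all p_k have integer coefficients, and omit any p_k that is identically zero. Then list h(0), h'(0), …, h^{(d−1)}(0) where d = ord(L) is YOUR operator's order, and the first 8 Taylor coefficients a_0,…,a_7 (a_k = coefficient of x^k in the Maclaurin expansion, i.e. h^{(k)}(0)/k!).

L = 5·Dx - 4·Dx^2 + Dx^3  (order 3).
h: a_k = 0, 0, -3/2, -2, -11/8, -3/5, -41/240, -11/420, …
ICs: h(0) = 0, h′(0) = 0, h′′(0) = -3.

f: a_k = 1, 2, 2, 4/3, 2/3, 4/15, 4/45, 8/315, …
g: a_k = 0, -3, 0, 1/2, 0, -1/40, 0, 1/1680, …
Sym-product of L_f,L_g gives L₀ (≤ ord 2).
Integrate: L := L₀·Dx.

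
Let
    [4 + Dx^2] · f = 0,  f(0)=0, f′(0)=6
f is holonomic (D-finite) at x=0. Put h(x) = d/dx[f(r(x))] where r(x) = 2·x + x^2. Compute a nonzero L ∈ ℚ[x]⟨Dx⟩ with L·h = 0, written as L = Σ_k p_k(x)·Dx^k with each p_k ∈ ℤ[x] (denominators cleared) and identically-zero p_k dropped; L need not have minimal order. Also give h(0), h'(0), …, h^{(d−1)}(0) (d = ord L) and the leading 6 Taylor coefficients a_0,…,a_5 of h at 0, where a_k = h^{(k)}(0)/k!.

L = (19 + 64·x + 96·x^2 + 64·x^3 + 16·x^4) + (-3 - 3·x)·Dx + (1 + 2·x + x^2)·Dx^2  (order 2).
h: a_k = 12, 12, -96, -192, 8, 360, …
ICs: h(0) = 12, h′(0) = 12.

f: a_k = 0, 6, 0, -4, 0, 4/5, …
h₀=f(r): pull back L_f along r ⇒ L₀.
h₀' ⇒ L via d/dx closure of L₀.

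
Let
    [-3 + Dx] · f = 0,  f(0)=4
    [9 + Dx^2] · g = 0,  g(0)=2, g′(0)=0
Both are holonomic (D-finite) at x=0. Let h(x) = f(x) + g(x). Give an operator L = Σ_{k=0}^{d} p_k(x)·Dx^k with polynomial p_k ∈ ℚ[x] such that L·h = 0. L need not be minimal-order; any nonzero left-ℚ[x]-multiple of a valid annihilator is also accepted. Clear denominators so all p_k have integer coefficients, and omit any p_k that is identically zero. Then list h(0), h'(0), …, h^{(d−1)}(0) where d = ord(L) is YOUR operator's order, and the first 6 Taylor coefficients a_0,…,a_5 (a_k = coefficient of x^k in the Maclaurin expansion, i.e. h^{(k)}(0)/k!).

f: a_k = 4, 12, 18, 18, 27/2, 81/10, …
g: a_k = 2, 0, -9, 0, 27/4, 0, …
Weyl lclm of L_f,L_g ⇒ L₀ (ord ≤ 3).
L = -27 + 9·Dx - 3·Dx^2 + Dx^3  (order 3).
h: a_k = 6, 12, 9, 18, 81/4, 81/10, …
ICs: h(0) = 6, h′(0) = 12, h′′(0) = 18.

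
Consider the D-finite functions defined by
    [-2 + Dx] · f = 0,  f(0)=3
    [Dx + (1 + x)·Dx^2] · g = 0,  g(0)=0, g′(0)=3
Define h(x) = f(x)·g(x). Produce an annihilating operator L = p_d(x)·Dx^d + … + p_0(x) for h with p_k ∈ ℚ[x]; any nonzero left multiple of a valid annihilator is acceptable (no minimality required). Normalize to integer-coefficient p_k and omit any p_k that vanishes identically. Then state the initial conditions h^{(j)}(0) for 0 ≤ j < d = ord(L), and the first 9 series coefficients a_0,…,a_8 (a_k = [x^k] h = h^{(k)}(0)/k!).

L = (2 + 4·x) + (-3 - 4·x)·Dx + (1 + x)·Dx^2  (order 2).
h: a_k = 0, 9, 27/2, 12, 27/4, 33/10, 1, 17/35, -1/40, …
ICs: h(0) = 0, h′(0) = 9.

f: a_k = 3, 6, 6, 4, 2, 4/5, 4/15, 8/105, 2/105, …
g: a_k = 0, 3, -3/2, 1, -3/4, 3/5, -1/2, 3/7, -3/8, …
Sym-product of L_f,L_g gives L₀ (≤ ord 2).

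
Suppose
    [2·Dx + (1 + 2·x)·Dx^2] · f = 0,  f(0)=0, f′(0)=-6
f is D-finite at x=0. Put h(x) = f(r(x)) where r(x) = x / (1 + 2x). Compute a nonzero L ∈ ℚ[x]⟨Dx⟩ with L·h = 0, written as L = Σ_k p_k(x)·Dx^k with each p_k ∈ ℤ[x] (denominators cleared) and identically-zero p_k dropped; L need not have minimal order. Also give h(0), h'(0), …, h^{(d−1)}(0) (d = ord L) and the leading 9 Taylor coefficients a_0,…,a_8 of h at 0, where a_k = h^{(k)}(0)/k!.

L = (6 + 16·x)·Dx + (1 + 6·x + 8·x^2)·Dx^2  (order 2).
h: a_k = 0, -6, 18, -56, 180, -2976/5, 2016, -48768/7, 24480, …
ICs: h(0) = 0, h′(0) = -6.

f: a_k = 0, -6, 6, -8, 12, -96/5, 32, -384/7, 96, …
L₀ from L_f via x↦r, Dx↦r'^{-1}Dx.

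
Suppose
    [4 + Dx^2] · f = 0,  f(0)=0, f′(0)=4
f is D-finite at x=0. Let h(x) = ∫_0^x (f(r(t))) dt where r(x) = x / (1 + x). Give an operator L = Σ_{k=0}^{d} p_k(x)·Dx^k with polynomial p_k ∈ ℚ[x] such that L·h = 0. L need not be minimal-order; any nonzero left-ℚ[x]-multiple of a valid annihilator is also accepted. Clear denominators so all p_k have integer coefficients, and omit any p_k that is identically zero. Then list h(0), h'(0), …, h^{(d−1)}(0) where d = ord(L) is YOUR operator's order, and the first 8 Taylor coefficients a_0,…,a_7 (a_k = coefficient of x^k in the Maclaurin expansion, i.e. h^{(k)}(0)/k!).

L = 4·Dx + (2 + 6·x + 6·x^2 + 2·x^3)·Dx^2 + (1 + 4·x + 6·x^2 + 4·x^3 + x^4)·Dx^3  (order 3).
h: a_k = 0, 0, 2, -4/3, 1/3, 4/5, -86/45, 20/7, …
ICs: h(0) = 0, h′(0) = 0, h′′(0) = 4.

f: a_k = 0, 4, 0, -8/3, 0, 8/15, 0, -16/315, …
f∘r: x↦r, Dx↦Dx/r' in L_f ⇒ L₀.
Integrate: L := L₀·Dx.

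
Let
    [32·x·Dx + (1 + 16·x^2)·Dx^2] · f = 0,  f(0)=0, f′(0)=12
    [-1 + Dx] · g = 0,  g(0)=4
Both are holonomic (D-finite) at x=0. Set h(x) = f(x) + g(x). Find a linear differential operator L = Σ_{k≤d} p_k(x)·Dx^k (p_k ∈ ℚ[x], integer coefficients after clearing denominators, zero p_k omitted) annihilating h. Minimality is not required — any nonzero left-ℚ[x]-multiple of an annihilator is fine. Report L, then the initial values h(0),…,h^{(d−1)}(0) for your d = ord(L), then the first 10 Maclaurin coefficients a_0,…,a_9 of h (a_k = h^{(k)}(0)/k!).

L = (32 - 32·x - 1536·x^2 - 512·x^3)·Dx + (-33 + 1504·x^2 - 256·x^4)·Dx^2 + (1 + 32·x + 32·x^2 + 512·x^3 + 256·x^4)·Dx^3  (order 3).
h: a_k = 4, 16, 2, -190/3, 1/6, 18433/30, 1/180, -8847359/1260, 1/10080, 7927234561/90720, …
ICs: h(0) = 4, h′(0) = 16, h′′(0) = 4.

f: a_k = 0, 12, 0, -64, 0, 3072/5, 0, -49152/7, 0, 262144/3, …
g: a_k = 4, 4, 2, 2/3, 1/6, 1/30, 1/180, 1/1260, 1/10080, 1/90720, …
L₀ := lclm(L_f,L_g); ord L₀ ≤ 2+1.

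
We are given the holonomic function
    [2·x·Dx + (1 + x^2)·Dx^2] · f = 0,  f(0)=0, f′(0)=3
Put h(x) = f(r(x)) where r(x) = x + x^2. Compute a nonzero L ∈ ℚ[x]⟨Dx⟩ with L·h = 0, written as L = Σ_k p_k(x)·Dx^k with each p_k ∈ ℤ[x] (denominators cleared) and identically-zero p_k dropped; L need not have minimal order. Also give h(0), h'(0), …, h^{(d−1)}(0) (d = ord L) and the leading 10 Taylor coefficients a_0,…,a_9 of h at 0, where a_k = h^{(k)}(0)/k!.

f: a_k = 0, 3, 0, -1, 0, 3/5, 0, -3/7, 0, 1/3, …
Change of var in L_f (x↦r) gives L₀.
L = (-2 + 2·x + 8·x^2 + 12·x^3 + 6·x^4)·Dx + (1 + 2·x + x^2 + 4·x^3 + 5·x^4 + 2·x^5)·Dx^2  (order 2).
h: a_k = 0, 3, 3, -1, -3, -12/5, 2, 39/7, 3, -17/3, …
ICs: h(0) = 0, h′(0) = 3.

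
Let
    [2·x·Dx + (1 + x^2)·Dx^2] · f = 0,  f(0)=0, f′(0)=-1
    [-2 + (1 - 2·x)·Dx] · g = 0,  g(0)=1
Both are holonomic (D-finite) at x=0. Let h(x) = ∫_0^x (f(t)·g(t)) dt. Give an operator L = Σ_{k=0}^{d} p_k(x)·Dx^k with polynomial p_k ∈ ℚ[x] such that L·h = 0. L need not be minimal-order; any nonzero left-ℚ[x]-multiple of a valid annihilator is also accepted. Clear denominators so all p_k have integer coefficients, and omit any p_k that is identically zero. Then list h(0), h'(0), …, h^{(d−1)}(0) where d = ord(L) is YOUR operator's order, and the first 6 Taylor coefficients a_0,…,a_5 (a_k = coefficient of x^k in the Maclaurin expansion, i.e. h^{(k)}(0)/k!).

f: a_k = 0, -1, 0, 1/3, 0, -1/5, …
g: a_k = 1, 2, 4, 8, 16, 32, …
Sym-product of L_f,L_g gives L₀ (≤ ord 2).
h=∫₀ˣh₀: take L = L₀·Dx.
L = 4·x·Dx + (4 - 2·x + 8·x^2)·Dx^2 + (-1 + 2·x - x^2 + 2·x^3)·Dx^3  (order 3).
h: a_k = 0, 0, -1/2, -2/3, -11/12, -22/15, …
ICs: h(0) = 0, h′(0) = 0, h′′(0) = -1.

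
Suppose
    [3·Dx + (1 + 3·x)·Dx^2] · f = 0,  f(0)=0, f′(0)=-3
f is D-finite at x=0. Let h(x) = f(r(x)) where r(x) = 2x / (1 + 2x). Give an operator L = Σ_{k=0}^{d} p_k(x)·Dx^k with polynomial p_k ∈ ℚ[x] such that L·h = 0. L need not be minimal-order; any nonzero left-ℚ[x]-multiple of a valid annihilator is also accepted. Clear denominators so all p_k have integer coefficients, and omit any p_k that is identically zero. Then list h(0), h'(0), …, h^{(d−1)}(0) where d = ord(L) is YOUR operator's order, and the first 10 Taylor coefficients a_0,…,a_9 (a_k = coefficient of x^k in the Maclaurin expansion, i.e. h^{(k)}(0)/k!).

f: a_k = 0, -3, 9/2, -9, 81/4, -243/5, 243/2, -2187/7, 6561/8, -2187, …
Substitute x→r, Dx→(1/r')Dx; clear ⇒ L₀.
L = (10 + 32·x)·Dx + (1 + 10·x + 16·x^2)·Dx^2  (order 2).
h: a_k = 0, -6, 30, -168, 1020, -32736/5, 43680, -2097024/7, 2097120, -14913024, …
ICs: h(0) = 0, h′(0) = -6.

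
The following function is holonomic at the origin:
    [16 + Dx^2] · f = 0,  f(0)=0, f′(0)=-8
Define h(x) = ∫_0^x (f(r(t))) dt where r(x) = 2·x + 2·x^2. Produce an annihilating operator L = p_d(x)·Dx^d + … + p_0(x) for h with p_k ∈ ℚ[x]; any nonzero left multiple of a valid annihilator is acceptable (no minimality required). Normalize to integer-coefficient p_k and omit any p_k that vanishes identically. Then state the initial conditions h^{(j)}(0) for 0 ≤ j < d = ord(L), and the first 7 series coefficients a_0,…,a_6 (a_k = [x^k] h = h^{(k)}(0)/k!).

L = (64 + 384·x + 768·x^2 + 512·x^3)·Dx - 2·Dx^2 + (1 + 2·x)·Dx^3  (order 3).
h: a_k = 0, 0, -8, -16/3, 128/3, 512/5, -256/45, …
ICs: h(0) = 0, h′(0) = 0, h′′(0) = -16.

f: a_k = 0, -8, 0, 64/3, 0, -256/15, 0, …
h₀=f(r): pull back L_f along r ⇒ L₀.
h=∫h₀ ⇒ L = L₀·Dx.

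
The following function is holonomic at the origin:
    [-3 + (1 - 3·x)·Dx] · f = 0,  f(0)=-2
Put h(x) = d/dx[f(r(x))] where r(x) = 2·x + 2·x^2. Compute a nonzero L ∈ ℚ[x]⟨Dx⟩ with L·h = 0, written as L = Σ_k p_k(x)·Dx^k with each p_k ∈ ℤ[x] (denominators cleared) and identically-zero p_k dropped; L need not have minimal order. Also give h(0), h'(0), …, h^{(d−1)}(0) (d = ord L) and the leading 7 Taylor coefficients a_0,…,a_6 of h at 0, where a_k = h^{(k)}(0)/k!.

L = (14 + 36·x + 36·x^2) + (-1 + 4·x + 18·x^2 + 12·x^3)·Dx  (order 1).
h: a_k = -12, -168, -1728, -15840, -136080, -1122336, -8999424, …
ICs: h(0) = -12.

f: a_k = -2, -6, -18, -54, -162, -486, -1458, …
f∘r: x↦r, Dx↦Dx/r' in L_f ⇒ L₀.
Derive L from L₀ (diff closure).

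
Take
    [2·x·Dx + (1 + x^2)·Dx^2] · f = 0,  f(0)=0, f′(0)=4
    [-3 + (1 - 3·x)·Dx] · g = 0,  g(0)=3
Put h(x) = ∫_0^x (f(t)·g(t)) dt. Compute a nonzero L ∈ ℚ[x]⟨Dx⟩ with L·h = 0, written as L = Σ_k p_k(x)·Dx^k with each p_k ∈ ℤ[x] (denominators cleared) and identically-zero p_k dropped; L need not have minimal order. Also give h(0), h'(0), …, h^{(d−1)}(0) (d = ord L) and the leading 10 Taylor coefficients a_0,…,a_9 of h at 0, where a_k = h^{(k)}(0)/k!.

f: a_k = 0, 4, 0, -4/3, 0, 4/5, 0, -4/7, 0, 4/9, …
g: a_k = 3, 9, 27, 81, 243, 729, 2187, 6561, 19683, 59049, …
Sym-product of L_f,L_g gives L₀ (≤ ord 2).
Integrate: L := L₀·Dx.
L = 6·x·Dx + (6 - 2·x + 12·x^2)·Dx^2 + (-1 + 3·x - x^2 + 3·x^3)·Dx^3  (order 3).
h: a_k = 0, 0, 6, 12, 26, 312/5, 782/5, 14076/35, 36942/35, 98512/35, …
ICs: h(0) = 0, h′(0) = 0, h′′(0) = 12.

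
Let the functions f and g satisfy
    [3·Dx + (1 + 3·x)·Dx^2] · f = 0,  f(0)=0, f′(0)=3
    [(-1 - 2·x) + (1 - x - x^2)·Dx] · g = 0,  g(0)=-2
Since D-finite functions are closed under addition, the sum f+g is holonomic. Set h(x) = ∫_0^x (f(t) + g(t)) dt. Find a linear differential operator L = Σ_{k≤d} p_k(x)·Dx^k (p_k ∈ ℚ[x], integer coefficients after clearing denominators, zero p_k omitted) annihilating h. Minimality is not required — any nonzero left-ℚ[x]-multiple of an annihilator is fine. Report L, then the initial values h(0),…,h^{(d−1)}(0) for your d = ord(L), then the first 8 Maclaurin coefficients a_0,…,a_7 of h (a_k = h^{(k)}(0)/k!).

L = (-126 - 342·x - 468·x^2 - 180·x^3 - 108·x^4)·Dx^2 + (-156·x - 576·x^2 - 672·x^3 - 378·x^4 - 180·x^5)·Dx^3 + (7 + 35·x + 29·x^2 - 63·x^3 - 99·x^4 - 93·x^5 - 36·x^6)·Dx^4  (order 4).
h: a_k = 0, -2, 1/2, -17/6, 3/4, -121/20, 163/30, -295/14, …
ICs: h(0) = 0, h′(0) = -2, h′′(0) = 1, h′′′(0) = -17.

f: a_k = 0, 3, -9/2, 9, -81/4, 243/5, -243/2, 2187/7, …
g: a_k = -2, -2, -4, -6, -10, -16, -26, -42, …
f+g: L₀ = lclm(L_f,L_g), ord ≤ 2+1.
h=∫₀ˣh₀: take L = L₀·Dx.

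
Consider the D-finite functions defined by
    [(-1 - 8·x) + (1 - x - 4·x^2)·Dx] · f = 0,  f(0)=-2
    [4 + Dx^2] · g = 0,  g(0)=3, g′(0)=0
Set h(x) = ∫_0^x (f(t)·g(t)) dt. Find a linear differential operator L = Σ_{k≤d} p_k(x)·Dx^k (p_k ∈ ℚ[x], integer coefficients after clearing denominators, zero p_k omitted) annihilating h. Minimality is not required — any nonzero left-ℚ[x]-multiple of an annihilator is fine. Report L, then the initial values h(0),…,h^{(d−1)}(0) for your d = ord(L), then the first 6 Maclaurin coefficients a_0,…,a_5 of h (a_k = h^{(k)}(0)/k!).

L = (4 + 4·x + 16·x^2)·Dx + (2 + 16·x)·Dx^2 + (-1 + x + 4·x^2)·Dx^3  (order 3).
h: a_k = 0, -6, -3, -6, -21/2, -118/5, …
ICs: h(0) = 0, h′(0) = -6, h′′(0) = -6.

f: a_k = -2, -2, -10, -18, -58, -130, …
g: a_k = 3, 0, -6, 0, 2, 0, …
L₀ := L_f ⊗_s L_g (sym. prod.), ord ≤ 2.
h=∫₀ˣh₀: take L = L₀·Dx.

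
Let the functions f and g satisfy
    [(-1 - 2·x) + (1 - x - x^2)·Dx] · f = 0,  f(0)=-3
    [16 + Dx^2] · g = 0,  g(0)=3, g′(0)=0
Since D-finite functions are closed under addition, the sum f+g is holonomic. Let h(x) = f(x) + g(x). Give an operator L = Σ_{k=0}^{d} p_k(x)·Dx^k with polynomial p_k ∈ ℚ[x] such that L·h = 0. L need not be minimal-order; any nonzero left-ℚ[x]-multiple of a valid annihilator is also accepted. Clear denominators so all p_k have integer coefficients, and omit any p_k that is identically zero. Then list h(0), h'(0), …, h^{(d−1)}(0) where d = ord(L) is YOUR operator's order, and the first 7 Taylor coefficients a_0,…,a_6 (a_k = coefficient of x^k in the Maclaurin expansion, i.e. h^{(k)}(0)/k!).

L = (272 + 384·x - 352·x^2 + 192·x^3 + 640·x^4 + 256·x^5) + (-160 + 368·x + 32·x^2 - 544·x^3 + 48·x^4 + 384·x^5 + 128·x^6)·Dx + (17 + 24·x - 22·x^2 + 12·x^3 + 40·x^4 + 16·x^5)·Dx^2 + (-10 + 23·x + 2·x^2 - 34·x^3 + 3·x^4 + 24·x^5 + 8·x^6)·Dx^3  (order 3).
h: a_k = 0, -3, -30, -9, 17, -24, -841/15, …
ICs: h(0) = 0, h′(0) = -3, h′′(0) = -60.

f: a_k = -3, -3, -6, -9, -15, -24, -39, …
g: a_k = 3, 0, -24, 0, 32, 0, -256/15, …
Weyl lclm of L_f,L_g ⇒ L₀ (ord ≤ 3).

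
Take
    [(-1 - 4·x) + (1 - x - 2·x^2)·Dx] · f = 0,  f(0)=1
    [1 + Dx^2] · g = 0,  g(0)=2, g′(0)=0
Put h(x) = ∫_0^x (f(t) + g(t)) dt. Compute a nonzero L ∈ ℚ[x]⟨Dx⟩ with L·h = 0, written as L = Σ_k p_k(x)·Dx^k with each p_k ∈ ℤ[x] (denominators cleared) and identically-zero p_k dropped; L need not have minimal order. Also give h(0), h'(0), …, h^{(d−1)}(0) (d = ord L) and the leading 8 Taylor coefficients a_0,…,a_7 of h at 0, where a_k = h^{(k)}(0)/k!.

f: a_k = 1, 1, 3, 5, 11, 21, 43, 85, …
g: a_k = 2, 0, -1, 0, 1/12, 0, -1/360, 0, …
h₀=f+g: left-lcm gives L₀, ord ≤ 3.
Integrate: L := L₀·Dx.
L = (31 + 146·x + 133·x^2 + 184·x^3 + 20·x^4 + 16·x^5)·Dx + (-7 - 3·x + 3·x^2 + 37·x^3 + 42·x^4 + 12·x^5 + 8·x^6)·Dx^2 + (31 + 146·x + 133·x^2 + 184·x^3 + 20·x^4 + 16·x^5)·Dx^3 + (-7 - 3·x + 3·x^2 + 37·x^3 + 42·x^4 + 12·x^5 + 8·x^6)·Dx^4  (order 4).
h: a_k = 0, 3, 1/2, 2/3, 5/4, 133/60, 7/2, 15479/2520, …
ICs: h(0) = 0, h′(0) = 3, h′′(0) = 1, h′′′(0) = 4.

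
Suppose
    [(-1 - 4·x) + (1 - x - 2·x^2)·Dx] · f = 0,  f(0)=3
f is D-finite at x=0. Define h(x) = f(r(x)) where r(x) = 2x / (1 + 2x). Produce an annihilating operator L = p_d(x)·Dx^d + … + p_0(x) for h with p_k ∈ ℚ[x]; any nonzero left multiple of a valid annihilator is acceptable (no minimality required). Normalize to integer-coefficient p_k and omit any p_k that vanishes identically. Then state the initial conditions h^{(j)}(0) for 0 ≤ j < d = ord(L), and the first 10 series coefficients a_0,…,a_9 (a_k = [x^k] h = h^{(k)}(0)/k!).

L = (2 + 20·x) + (-1 - 4·x + 4·x^2 + 16·x^3)·Dx  (order 1).
h: a_k = 3, 6, 24, 0, 192, -384, 2304, -7680, 33792, -129024, …
ICs: h(0) = 3.

f: a_k = 3, 3, 9, 15, 33, 63, 129, 255, 513, 1023, …
h₀=f(r): pull back L_f along r ⇒ L₀.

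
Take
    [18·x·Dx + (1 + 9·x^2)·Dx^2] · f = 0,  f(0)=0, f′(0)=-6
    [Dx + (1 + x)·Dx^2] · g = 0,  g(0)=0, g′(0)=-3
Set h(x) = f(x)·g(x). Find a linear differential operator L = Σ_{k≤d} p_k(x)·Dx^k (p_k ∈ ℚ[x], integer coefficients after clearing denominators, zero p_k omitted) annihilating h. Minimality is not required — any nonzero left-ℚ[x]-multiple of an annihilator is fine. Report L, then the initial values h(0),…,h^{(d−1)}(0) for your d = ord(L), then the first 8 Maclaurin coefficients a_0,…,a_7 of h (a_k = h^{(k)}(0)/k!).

L = (1368 + 2700·x + 37584·x^2 + 95580·x^3 + 87480·x^4 + 37908·x^5 + 26244·x^7)·Dx + (1298 + 9180·x + 54612·x^2 + 194724·x^3 + 324000·x^4 + 271188·x^5 + 102060·x^6 + 78732·x^7 + 91854·x^8)·Dx^2 + (76 + 2848·x + 12096·x^2 + 43992·x^3 + 117288·x^4 + 173016·x^5 + 139968·x^6 + 75816·x^7 + 78732·x^8 + 52488·x^9)·Dx^3 + (37 + 146·x + 901·x^2 + 2808·x^3 + 7362·x^4 + 15228·x^5 + 21546·x^6 + 17496·x^7 + 12393·x^8 + 13122·x^9 + 6561·x^10)·Dx^4  (order 4).
h: a_k = 0, 0, 18, -9, -48, 45/2, 1386/5, -1353/10, …
ICs: h(0) = 0, h′(0) = 0, h′′(0) = 36, h′′′(0) = -54.

f: a_k = 0, -6, 0, 18, 0, -486/5, 0, 4374/7, …
g: a_k = 0, -3, 3/2, -1, 3/4, -3/5, 1/2, -3/7, …
Sym-product of L_f,L_g gives L₀ (≤ ord 4).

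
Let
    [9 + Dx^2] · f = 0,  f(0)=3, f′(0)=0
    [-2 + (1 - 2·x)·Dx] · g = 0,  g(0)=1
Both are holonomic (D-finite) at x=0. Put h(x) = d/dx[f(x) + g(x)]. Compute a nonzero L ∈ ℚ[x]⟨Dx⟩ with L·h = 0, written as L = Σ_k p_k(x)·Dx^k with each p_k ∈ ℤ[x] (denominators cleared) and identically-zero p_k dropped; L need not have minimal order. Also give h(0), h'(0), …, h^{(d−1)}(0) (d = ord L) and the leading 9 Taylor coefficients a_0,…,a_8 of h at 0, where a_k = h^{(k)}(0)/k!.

L = (684 - 432·x + 432·x^2) + (-99 + 306·x - 324·x^2 + 216·x^3)·Dx + (76 - 48·x + 48·x^2)·Dx^2 + (-11 + 34·x - 36·x^2 + 24·x^3)·Dx^3  (order 3).
h: a_k = 2, -19, 24, 209/2, 160, 14631/40, 896, 1149067/560, 4608, …
ICs: h(0) = 2, h′(0) = -19, h′′(0) = 48.

f: a_k = 3, 0, -27/2, 0, 81/8, 0, -243/80, 0, 2187/4480, …
g: a_k = 1, 2, 4, 8, 16, 32, 64, 128, 256, …
Weyl lclm of L_f,L_g ⇒ L₀ (ord ≤ 3).
Differentiate: ansatz ord ≤ ord L₀ ⇒ L.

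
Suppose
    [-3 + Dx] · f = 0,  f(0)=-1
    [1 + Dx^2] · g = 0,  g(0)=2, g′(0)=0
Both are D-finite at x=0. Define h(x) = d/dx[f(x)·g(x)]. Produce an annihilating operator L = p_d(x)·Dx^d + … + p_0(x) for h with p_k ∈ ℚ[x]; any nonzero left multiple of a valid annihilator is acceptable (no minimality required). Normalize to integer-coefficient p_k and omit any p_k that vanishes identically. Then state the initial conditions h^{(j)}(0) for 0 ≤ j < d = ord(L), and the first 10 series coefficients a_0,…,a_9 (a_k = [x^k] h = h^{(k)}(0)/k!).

L = 10 - 6·Dx + Dx^2  (order 2).
h: a_k = -6, -16, -18, -28/3, 1, 88/15, 83/15, 1054/315, 213/140, 1558/2835, …
ICs: h(0) = -6, h′(0) = -16.

f: a_k = -1, -3, -9/2, -9/2, -27/8, -81/40, -81/80, -243/560, -729/4480, -243/4480, …
g: a_k = 2, 0, -1, 0, 1/12, 0, -1/360, 0, 1/20160, 0, …
L₀ := L_f ⊗_s L_g (sym. prod.), ord ≤ 2.
Derive L from L₀ (diff closure).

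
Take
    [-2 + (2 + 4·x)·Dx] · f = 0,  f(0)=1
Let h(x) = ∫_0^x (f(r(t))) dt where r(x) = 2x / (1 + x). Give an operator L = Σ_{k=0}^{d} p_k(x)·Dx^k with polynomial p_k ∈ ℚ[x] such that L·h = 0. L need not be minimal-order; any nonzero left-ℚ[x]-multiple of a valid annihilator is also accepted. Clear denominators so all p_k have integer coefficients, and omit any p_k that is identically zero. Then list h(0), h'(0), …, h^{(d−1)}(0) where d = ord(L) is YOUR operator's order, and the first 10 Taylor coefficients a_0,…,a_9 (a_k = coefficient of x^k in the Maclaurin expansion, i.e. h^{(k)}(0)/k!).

f: a_k = 1, 1, -1/2, 1/2, -5/8, 7/8, -21/16, 33/16, -429/128, 715/128, …
L₀ from L_f via x↦r, Dx↦r'^{-1}Dx.
Integrate: L := L₀·Dx.
L = -2·Dx + (1 + 6·x + 5·x^2)·Dx^2  (order 2).
h: a_k = 0, 1, 1, -4/3, 5/2, -6, 17, -376/7, 731/4, -5900/9, …
ICs: h(0) = 0, h′(0) = 1.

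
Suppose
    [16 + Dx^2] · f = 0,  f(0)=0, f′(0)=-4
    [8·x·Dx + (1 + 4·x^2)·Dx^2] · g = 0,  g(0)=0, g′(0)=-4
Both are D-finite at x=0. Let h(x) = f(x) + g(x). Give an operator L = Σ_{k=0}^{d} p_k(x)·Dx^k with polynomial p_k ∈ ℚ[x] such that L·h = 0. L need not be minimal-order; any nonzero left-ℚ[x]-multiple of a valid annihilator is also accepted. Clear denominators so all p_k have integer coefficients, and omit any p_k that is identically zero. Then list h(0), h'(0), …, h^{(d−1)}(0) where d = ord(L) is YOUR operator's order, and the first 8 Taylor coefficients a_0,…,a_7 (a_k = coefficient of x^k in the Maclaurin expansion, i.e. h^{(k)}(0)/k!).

L = (-512·x + 5120·x^3 + 4096·x^5)·Dx + (16 + 512·x^2 + 2304·x^4 + 2048·x^6)·Dx^2 + (-32·x + 320·x^3 + 256·x^5)·Dx^3 + (1 + 32·x^2 + 144·x^4 + 128·x^6)·Dx^4  (order 4).
h: a_k = 0, -8, 0, 16, 0, -64/3, 0, 1792/45, …
ICs: h(0) = 0, h′(0) = -8, h′′(0) = 0, h′′′(0) = 96.

f: a_k = 0, -4, 0, 32/3, 0, -128/15, 0, 1024/315, …
g: a_k = 0, -4, 0, 16/3, 0, -64/5, 0, 256/7, …
f+g: L₀ = lclm(L_f,L_g), ord ≤ 2+2.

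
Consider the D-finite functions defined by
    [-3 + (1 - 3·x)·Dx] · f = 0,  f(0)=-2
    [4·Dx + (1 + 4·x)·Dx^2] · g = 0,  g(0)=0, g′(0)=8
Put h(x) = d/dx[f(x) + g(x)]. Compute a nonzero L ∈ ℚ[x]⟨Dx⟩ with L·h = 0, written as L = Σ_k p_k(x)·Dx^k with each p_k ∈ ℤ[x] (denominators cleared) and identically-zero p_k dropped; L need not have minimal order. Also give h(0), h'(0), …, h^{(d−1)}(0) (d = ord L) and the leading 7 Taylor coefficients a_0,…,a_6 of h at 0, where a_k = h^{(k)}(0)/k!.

L = (204 + 144·x) + (11 + 312·x + 288·x^2)·Dx + (-5 - 11·x + 54·x^2 + 72·x^3)·Dx^2  (order 2).
h: a_k = 2, -68, -34, -1160, -382, -16940, 2150, …
ICs: h(0) = 2, h′(0) = -68.

f: a_k = -2, -6, -18, -54, -162, -486, -1458, …
g: a_k = 0, 8, -16, 128/3, -128, 2048/5, -4096/3, …
Sum ⇒ L₀ = lclm(L_f,L_g) in ℚ(x)⟨Dx⟩.
Derive L from L₀ (diff closure).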